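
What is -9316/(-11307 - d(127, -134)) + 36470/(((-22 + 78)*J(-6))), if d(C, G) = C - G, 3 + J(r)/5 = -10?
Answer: -173203/18798 ≈ -9.2139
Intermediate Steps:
J(r) = -65 (J(r) = -15 + 5*(-10) = -15 - 50 = -65)
-9316/(-11307 - d(127, -134)) + 36470/(((-22 + 78)*J(-6))) = -9316/(-11307 - (127 - 1*(-134))) + 36470/(((-22 + 78)*(-65))) = -9316/(-11307 - (127 + 134)) + 36470/((56*(-65))) = -9316/(-11307 - 1*261) + 36470/(-3640) = -9316/(-11307 - 261) + 36470*(-1/3640) = -9316/(-11568) - 521/52 = -9316*(-1/11568) - 521/52 = 2329/2892 - 521/52 = -173203/18798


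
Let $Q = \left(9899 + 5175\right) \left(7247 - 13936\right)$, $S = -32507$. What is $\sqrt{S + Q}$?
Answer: $i \sqrt{100862493} \approx 10043.0 i$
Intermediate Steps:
$Q = -100829986$ ($Q = 15074 \left(-6689\right) = -100829986$)
$\sqrt{S + Q} = \sqrt{-32507 - 100829986} = \sqrt{-100862493} = i \sqrt{100862493}$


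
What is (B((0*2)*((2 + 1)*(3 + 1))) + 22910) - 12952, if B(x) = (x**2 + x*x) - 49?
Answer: 9909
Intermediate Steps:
B(x) = -49 + 2*x**2 (B(x) = (x**2 + x**2) - 49 = 2*x**2 - 49 = -49 + 2*x**2)
(B((0*2)*((2 + 1)*(3 + 1))) + 22910) - 12952 = ((-49 + 2*((0*2)*((2 + 1)*(3 + 1)))**2) + 22910) - 12952 = ((-49 + 2*(0*(3*4))**2) + 22910) - 12952 = ((-49 + 2*(0*12)**2) + 22910) - 12952 = ((-49 + 2*0**2) + 22910) - 12952 = ((-49 + 2*0) + 22910) - 12952 = ((-49 + 0) + 22910) - 12952 = (-49 + 22910) - 12952 = 22861 - 12952 = 9909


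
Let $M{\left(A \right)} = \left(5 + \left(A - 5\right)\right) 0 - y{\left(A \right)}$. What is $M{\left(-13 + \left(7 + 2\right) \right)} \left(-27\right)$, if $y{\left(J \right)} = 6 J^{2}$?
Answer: $2592$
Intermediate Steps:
$M{\left(A \right)} = - 6 A^{2}$ ($M{\left(A \right)} = \left(5 + \left(A - 5\right)\right) 0 - 6 A^{2} = \left(5 + \left(-5 + A\right)\right) 0 - 6 A^{2} = A 0 - 6 A^{2} = 0 - 6 A^{2} = - 6 A^{2}$)
$M{\left(-13 + \left(7 + 2\right) \right)} \left(-27\right) = - 6 \left(-13 + \left(7 + 2\right)\right)^{2} \left(-27\right) = - 6 \left(-13 + 9\right)^{2} \left(-27\right) = - 6 \left(-4\right)^{2} \left(-27\right) = \left(-6\right) 16 \left(-27\right) = \left(-96\right) \left(-27\right) = 2592$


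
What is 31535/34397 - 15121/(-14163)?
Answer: 18240514/9191787 ≈ 1.9844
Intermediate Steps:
31535/34397 - 15121/(-14163) = 31535*(1/34397) - 15121*(-1/14163) = 595/649 + 15121/14163 = 18240514/9191787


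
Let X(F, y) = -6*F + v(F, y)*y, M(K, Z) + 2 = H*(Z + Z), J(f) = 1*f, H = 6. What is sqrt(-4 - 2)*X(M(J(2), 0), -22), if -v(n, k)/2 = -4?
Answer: -164*I*sqrt(6) ≈ -401.72*I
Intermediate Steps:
v(n, k) = 8 (v(n, k) = -2*(-4) = 8)
J(f) = f
M(K, Z) = -2 + 12*Z (M(K, Z) = -2 + 6*(Z + Z) = -2 + 6*(2*Z) = -2 + 12*Z)
X(F, y) = -6*F + 8*y
sqrt(-4 - 2)*X(M(J(2), 0), -22) = sqrt(-4 - 2)*(-6*(-2 + 12*0) + 8*(-22)) = sqrt(-6)*(-6*(-2 + 0) - 176) = (I*sqrt(6))*(-6*(-2) - 176) = (I*sqrt(6))*(12 - 176) = (I*sqrt(6))*(-164) = -164*I*sqrt(6)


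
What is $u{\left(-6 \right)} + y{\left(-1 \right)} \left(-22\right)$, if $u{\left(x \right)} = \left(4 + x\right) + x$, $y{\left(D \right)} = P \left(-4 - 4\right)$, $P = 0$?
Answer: $-8$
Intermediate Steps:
$y{\left(D \right)} = 0$ ($y{\left(D \right)} = 0 \left(-4 - 4\right) = 0 \left(-8\right) = 0$)
$u{\left(x \right)} = 4 + 2 x$
$u{\left(-6 \right)} + y{\left(-1 \right)} \left(-22\right) = \left(4 + 2 \left(-6\right)\right) + 0 \left(-22\right) = \left(4 - 12\right) + 0 = -8 + 0 = -8$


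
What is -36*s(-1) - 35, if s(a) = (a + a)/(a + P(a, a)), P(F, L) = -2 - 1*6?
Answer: -43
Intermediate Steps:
P(F, L) = -8 (P(F, L) = -2 - 6 = -8)
s(a) = 2*a/(-8 + a) (s(a) = (a + a)/(a - 8) = (2*a)/(-8 + a) = 2*a/(-8 + a))
-36*s(-1) - 35 = -72*(-1)/(-8 - 1) - 35 = -72*(-1)/(-9) - 35 = -72*(-1)*(-1)/9 - 35 = -36*2/9 - 35 = -8 - 35 = -43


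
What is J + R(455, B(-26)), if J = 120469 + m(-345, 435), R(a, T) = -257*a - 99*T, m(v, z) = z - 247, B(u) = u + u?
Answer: 8870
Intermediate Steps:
B(u) = 2*u
m(v, z) = -247 + z
J = 120657 (J = 120469 + (-247 + 435) = 120469 + 188 = 120657)
J + R(455, B(-26)) = 120657 + (-257*455 - 198*(-26)) = 120657 + (-116935 - 99*(-52)) = 120657 + (-116935 + 5148) = 120657 - 111787 = 8870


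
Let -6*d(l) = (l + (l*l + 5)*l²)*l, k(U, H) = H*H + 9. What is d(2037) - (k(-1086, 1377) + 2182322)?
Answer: -11690535740299117/2 ≈ -5.8453e+15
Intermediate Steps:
k(U, H) = 9 + H² (k(U, H) = H² + 9 = 9 + H²)
d(l) = -l*(l + l²*(5 + l²))/6 (d(l) = -(l + (l*l + 5)*l²)*l/6 = -(l + (l² + 5)*l²)*l/6 = -(l + (5 + l²)*l²)*l/6 = -(l + l²*(5 + l²))*l/6 = -l*(l + l²*(5 + l²))/6)
d(2037) - (k(-1086, 1377) + 2182322) = (⅙)*2037²*(-1 - 1*2037³ - 5*2037) - ((9 + 1377²) + 2182322) = (⅙)*4149369*(-1 - 1*8452264653 - 10185) - ((9 + 1896129) + 2182322) = (⅙)*4149369*(-1 - 8452264653 - 10185) - (1896138 + 2182322) = (⅙)*4149369*(-8452274839) - 1*4078460 = -11690535732142197/2 - 4078460 = -11690535740299117/2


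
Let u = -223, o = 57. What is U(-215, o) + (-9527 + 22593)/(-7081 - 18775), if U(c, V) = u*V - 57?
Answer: -165071237/12928 ≈ -12769.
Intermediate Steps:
U(c, V) = -57 - 223*V (U(c, V) = -223*V - 57 = -57 - 223*V)
U(-215, o) + (-9527 + 22593)/(-7081 - 18775) = (-57 - 223*57) + (-9527 + 22593)/(-7081 - 18775) = (-57 - 12711) + 13066/(-25856) = -12768 + 13066*(-1/25856) = -12768 - 6533/12928 = -165071237/12928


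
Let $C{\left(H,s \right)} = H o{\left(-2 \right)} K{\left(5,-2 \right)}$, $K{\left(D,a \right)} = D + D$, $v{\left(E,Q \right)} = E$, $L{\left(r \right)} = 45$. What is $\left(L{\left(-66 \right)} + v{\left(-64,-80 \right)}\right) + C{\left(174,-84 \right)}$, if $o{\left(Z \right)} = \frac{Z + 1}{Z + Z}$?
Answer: $416$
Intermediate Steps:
$o{\left(Z \right)} = \frac{1 + Z}{2 Z}$
$K{\left(D,a \right)} = 2 D$
$C{\left(H,s \right)} = \frac{5 H}{2}$ ($C{\left(H,s \right)} = H \frac{1 - 2}{2 \left(-2\right)} 2 \cdot 5 = H \frac{1}{2} \left(- \frac{1}{2}\right) \left(-1\right) 10 = H \frac{1}{4} \cdot 10 = \frac{H}{4} \cdot 10 = \frac{5 H}{2}$)
$\left(L{\left(-66 \right)} + v{\left(-64,-80 \right)}\right) + C{\left(174,-84 \right)} = \left(45 - 64\right) + \frac{5}{2} \cdot 174 = -19 + 435 = 416$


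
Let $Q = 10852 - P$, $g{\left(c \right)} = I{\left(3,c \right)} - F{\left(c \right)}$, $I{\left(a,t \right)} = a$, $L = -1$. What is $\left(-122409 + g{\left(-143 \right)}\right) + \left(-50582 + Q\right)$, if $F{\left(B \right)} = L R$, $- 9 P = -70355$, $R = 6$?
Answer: $- \frac{1529525}{9} \approx -1.6995 \cdot 10^{5}$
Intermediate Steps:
$P = \frac{70355}{9}$ ($P = \left(- \frac{1}{9}\right) \left(-70355\right) = \frac{70355}{9} \approx 7817.2$)
$F{\left(B \right)} = -6$ ($F{\left(B \right)} = \left(-1\right) 6 = -6$)
$g{\left(c \right)} = 9$ ($g{\left(c \right)} = 3 - -6 = 3 + 6 = 9$)
$Q = \frac{27313}{9}$ ($Q = 10852 - \frac{70355}{9} = \frac{27313}{9} \approx 3034.8$)
$\left(-122409 + g{\left(-143 \right)}\right) + \left(-50582 + Q\right) = \left(-122409 + 9\right) + \left(-50582 + \frac{27313}{9}\right) = -122400 - \frac{427925}{9} = - \frac{1529525}{9}$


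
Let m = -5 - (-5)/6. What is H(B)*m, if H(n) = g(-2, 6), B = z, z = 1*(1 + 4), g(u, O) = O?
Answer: -25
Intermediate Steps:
z = 5 (z = 1*5 = 5)
B = 5
H(n) = 6
m = -25/6 (m = -5 - (-5)/6 = -5 - 1*(-5/6) = -5 + 5/6 = -25/6 ≈ -4.1667)
H(B)*m = 6*(-25/6) = -25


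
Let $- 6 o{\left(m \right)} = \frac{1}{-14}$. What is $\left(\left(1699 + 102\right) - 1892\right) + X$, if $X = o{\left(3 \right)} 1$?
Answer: $- \frac{7643}{84} \approx -90.988$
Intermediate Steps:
$o{\left(m \right)} = \frac{1}{84}$ ($o{\left(m \right)} = - \frac{1}{6 \left(-14\right)} = \left(- \frac{1}{6}\right) \left(- \frac{1}{14}\right) = \frac{1}{84}$)
$X = \frac{1}{84}$ ($X = \frac{1}{84} \cdot 1 = \frac{1}{84} \approx 0.011905$)
$\left(\left(1699 + 102\right) - 1892\right) + X = \left(\left(1699 + 102\right) - 1892\right) + \frac{1}{84} = \left(1801 - 1892\right) + \frac{1}{84} = -91 + \frac{1}{84} = - \frac{7643}{84}$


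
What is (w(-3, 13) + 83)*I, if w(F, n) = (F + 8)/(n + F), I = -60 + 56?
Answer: -334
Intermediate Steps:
I = -4
w(F, n) = (8 + F)/(F + n)
(w(-3, 13) + 83)*I = ((8 - 3)/(-3 + 13) + 83)*(-4) = (5/10 + 83)*(-4) = ((⅒)*5 + 83)*(-4) = (½ + 83)*(-4) = (167/2)*(-4) = -334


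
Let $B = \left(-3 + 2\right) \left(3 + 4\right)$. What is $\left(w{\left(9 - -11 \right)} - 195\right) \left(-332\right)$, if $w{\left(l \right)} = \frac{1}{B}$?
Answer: $\frac{453512}{7} \approx 64787.0$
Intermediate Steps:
$B = -7$ ($B = \left(-1\right) 7 = -7$)
$w{\left(l \right)} = - \frac{1}{7}$ ($w{\left(l \right)} = \frac{1}{-7} = - \frac{1}{7}$)
$\left(w{\left(9 - -11 \right)} - 195\right) \left(-332\right) = \left(- \frac{1}{7} - 195\right) \left(-332\right) = \left(- \frac{1366}{7}\right) \left(-332\right) = \frac{453512}{7}$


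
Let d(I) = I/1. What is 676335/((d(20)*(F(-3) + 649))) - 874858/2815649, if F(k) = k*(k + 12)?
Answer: 378687746579/7005334712 ≈ 54.057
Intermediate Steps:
d(I) = I (d(I) = I*1 = I)
F(k) = k*(12 + k)
676335/((d(20)*(F(-3) + 649))) - 874858/2815649 = 676335/((20*(-3*(12 - 3) + 649))) - 874858/2815649 = 676335/((20*(-3*9 + 649))) - 874858*1/2815649 = 676335/((20*(-27 + 649))) - 874858/2815649 = 676335/((20*622)) - 874858/2815649 = 676335/12440 - 874858/2815649 = 676335*(1/12440) - 874858/2815649 = 135267/2488 - 874858/2815649 = 378687746579/7005334712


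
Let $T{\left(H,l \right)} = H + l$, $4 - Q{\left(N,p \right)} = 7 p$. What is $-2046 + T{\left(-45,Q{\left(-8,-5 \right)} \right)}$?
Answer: $-2052$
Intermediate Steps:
$Q{\left(N,p \right)} = 4 - 7 p$
$-2046 + T{\left(-45,Q{\left(-8,-5 \right)} \right)} = -2046 + \left(-45 + \left(4 - -35\right)\right) = -2046 + \left(-45 + \left(4 + 35\right)\right) = -2046 + \left(-45 + 39\right) = -2046 - 6 = -2052$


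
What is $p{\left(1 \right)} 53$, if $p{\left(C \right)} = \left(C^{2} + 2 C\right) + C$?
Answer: $212$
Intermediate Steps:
$p{\left(C \right)} = C^{2} + 3 C$
$p{\left(1 \right)} 53 = 1 \left(3 + 1\right) 53 = 1 \cdot 4 \cdot 53 = 4 \cdot 53 = 212$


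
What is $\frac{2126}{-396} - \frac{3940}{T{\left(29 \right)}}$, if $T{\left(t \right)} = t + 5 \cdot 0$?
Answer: $- \frac{810947}{5742} \approx -141.23$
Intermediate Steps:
$T{\left(t \right)} = t$ ($T{\left(t \right)} = t + 0 = t$)
$\frac{2126}{-396} - \frac{3940}{T{\left(29 \right)}} = \frac{2126}{-396} - \frac{3940}{29} = 2126 \left(- \frac{1}{396}\right) - \frac{3940}{29} = - \frac{1063}{198} - \frac{3940}{29} = - \frac{810947}{5742}$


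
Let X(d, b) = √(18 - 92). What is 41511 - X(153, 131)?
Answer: 41511 - I*√74 ≈ 41511.0 - 8.6023*I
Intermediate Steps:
X(d, b) = I*√74 (X(d, b) = √(-74) = I*√74)
41511 - X(153, 131) = 41511 - I*√74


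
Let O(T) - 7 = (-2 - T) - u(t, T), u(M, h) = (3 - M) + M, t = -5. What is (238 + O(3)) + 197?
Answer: 434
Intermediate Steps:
u(M, h) = 3
O(T) = 2 - T (O(T) = 7 + ((-2 - T) - 1*3) = 7 + ((-2 - T) - 3) = 7 + (-5 - T) = 2 - T)
(238 + O(3)) + 197 = (238 + (2 - 1*3)) + 197 = (238 + (2 - 3)) + 197 = (238 - 1) + 197 = 237 + 197 = 434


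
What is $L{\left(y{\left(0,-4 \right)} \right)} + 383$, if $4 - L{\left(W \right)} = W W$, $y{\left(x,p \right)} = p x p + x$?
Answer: $387$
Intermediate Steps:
$y{\left(x,p \right)} = x + x p^{2}$ ($y{\left(x,p \right)} = x p^{2} + x = x + x p^{2}$)
$L{\left(W \right)} = 4 - W^{2}$ ($L{\left(W \right)} = 4 - W W = 4 - W^{2}$)
$L{\left(y{\left(0,-4 \right)} \right)} + 383 = \left(4 - \left(0 \left(1 + \left(-4\right)^{2}\right)\right)^{2}\right) + 383 = \left(4 - \left(0 \left(1 + 16\right)\right)^{2}\right) + 383 = \left(4 - \left(0 \cdot 17\right)^{2}\right) + 383 = \left(4 - 0^{2}\right) + 383 = \left(4 - 0\right) + 383 = \left(4 + 0\right) + 383 = 4 + 383 = 387$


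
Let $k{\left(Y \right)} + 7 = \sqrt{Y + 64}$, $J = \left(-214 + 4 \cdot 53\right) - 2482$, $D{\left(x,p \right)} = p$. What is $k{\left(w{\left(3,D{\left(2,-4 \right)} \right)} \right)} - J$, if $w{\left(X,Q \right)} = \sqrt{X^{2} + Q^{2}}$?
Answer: $2477 + \sqrt{69} \approx 2485.3$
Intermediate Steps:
$w{\left(X,Q \right)} = \sqrt{Q^{2} + X^{2}}$
$J = -2484$ ($J = \left(-214 + 212\right) - 2482 = -2 - 2482 = -2484$)
$k{\left(Y \right)} = -7 + \sqrt{64 + Y}$ ($k{\left(Y \right)} = -7 + \sqrt{Y + 64} = -7 + \sqrt{64 + Y}$)
$k{\left(w{\left(3,D{\left(2,-4 \right)} \right)} \right)} - J = \left(-7 + \sqrt{64 + \sqrt{\left(-4\right)^{2} + 3^{2}}}\right) - -2484 = \left(-7 + \sqrt{64 + \sqrt{16 + 9}}\right) + 2484 = \left(-7 + \sqrt{64 + \sqrt{25}}\right) + 2484 = \left(-7 + \sqrt{64 + 5}\right) + 2484 = \left(-7 + \sqrt{69}\right) + 2484 = 2477 + \sqrt{69}$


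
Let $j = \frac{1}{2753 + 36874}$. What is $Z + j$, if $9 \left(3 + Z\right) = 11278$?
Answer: $\frac{16512718}{13209} \approx 1250.1$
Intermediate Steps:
$Z = \frac{11251}{9}$ ($Z = -3 + \frac{1}{9} \cdot 11278 = -3 + \frac{11278}{9} = \frac{11251}{9} \approx 1250.1$)
$j = \frac{1}{39627} \approx 2.5235 \cdot 10^{-5}$
$Z + j = \frac{11251}{9} + \frac{1}{39627} = \frac{16512718}{13209}$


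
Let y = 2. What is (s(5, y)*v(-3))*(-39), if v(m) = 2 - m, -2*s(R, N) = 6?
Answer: 585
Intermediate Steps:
s(R, N) = -3 (s(R, N) = -½*6 = -3)
(s(5, y)*v(-3))*(-39) = -3*(2 - 1*(-3))*(-39) = -3*(2 + 3)*(-39) = -3*5*(-39) = -15*(-39) = 585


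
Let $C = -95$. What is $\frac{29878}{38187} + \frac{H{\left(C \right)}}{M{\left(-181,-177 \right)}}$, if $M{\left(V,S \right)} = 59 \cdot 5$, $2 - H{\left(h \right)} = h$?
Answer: $\frac{12518149}{11265165} \approx 1.1112$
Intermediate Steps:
$H{\left(h \right)} = 2 - h$
$M{\left(V,S \right)} = 295$
$\frac{29878}{38187} + \frac{H{\left(C \right)}}{M{\left(-181,-177 \right)}} = \frac{29878}{38187} + \frac{2 - -95}{295} = 29878 \cdot \frac{1}{38187} + \left(2 + 95\right) \frac{1}{295} = \frac{29878}{38187} + 97 \cdot \frac{1}{295} = \frac{29878}{38187} + \frac{97}{295} = \frac{12518149}{11265165}$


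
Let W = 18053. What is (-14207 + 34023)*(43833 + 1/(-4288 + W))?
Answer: 11956206450736/13765 ≈ 8.6859e+8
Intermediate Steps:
(-14207 + 34023)*(43833 + 1/(-4288 + W)) = (-14207 + 34023)*(43833 + 1/(-4288 + 18053)) = 19816*(43833 + 1/13765) = 19816*(603361246/13765) = 11956206450736/13765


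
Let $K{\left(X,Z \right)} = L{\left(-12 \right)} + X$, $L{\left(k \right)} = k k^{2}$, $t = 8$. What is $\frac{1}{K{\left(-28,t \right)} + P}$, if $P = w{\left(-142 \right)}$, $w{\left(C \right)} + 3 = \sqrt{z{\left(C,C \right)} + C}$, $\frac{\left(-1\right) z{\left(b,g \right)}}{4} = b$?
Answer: $- \frac{1759}{3093655} - \frac{\sqrt{426}}{3093655} \approx -0.00057525$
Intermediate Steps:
$z{\left(b,g \right)} = - 4 b$
$L{\left(k \right)} = k^{3}$
$w{\left(C \right)} = -3 + \sqrt{3} \sqrt{- C}$ ($w{\left(C \right)} = -3 + \sqrt{- 4 C + C} = -3 + \sqrt{- 3 C} = -3 + \sqrt{3} \sqrt{- C}$)
$P = -3 + \sqrt{426}$ ($P = -3 + \sqrt{3} \sqrt{\left(-1\right) \left(-142\right)} = -3 + \sqrt{3} \sqrt{142} = -3 + \sqrt{426} \approx 17.64$)
$K{\left(X,Z \right)} = -1728 + X$ ($K{\left(X,Z \right)} = \left(-12\right)^{3} + X = -1728 + X$)
$\frac{1}{K{\left(-28,t \right)} + P} = \frac{1}{\left(-1728 - 28\right) - \left(3 - \sqrt{426}\right)} = \frac{1}{-1756 - \left(3 - \sqrt{426}\right)} = \frac{1}{-1759 + \sqrt{426}}$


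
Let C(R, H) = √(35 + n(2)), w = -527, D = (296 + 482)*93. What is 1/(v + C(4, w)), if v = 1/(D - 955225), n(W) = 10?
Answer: 882871/35075754118844 + 2338383607923*√5/35075754118844 ≈ 0.14907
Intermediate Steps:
D = 72354 (D = 778*93 = 72354)
v = -1/882871 (v = 1/(72354 - 955225) = 1/(-882871) = -1/882871 ≈ -1.1327e-6)
C(R, H) = 3*√5 (C(R, H) = √(35 + 10) = √45 = 3*√5)
1/(v + C(4, w)) = 1/(-1/882871 + 3*√5)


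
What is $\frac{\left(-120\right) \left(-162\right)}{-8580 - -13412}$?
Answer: $\frac{1215}{302} \approx 4.0232$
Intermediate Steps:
$\frac{\left(-120\right) \left(-162\right)}{-8580 - -13412} = \frac{19440}{-8580 + 13412} = \frac{19440}{4832} = 19440 \cdot \frac{1}{4832} = \frac{1215}{302}$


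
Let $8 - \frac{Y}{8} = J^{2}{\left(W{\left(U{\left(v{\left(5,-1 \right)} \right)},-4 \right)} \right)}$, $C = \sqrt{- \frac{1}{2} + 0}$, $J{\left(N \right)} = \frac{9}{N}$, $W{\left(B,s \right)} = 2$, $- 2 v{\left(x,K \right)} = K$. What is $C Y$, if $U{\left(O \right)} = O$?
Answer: $- 49 i \sqrt{2} \approx - 69.297 i$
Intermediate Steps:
$v{\left(x,K \right)} = - \frac{K}{2}$
$C = \frac{i \sqrt{2}}{2}$ ($C = \sqrt{\left(-1\right) \frac{1}{2} + 0} = \sqrt{- \frac{1}{2} + 0} = \sqrt{- \frac{1}{2}} = \frac{i \sqrt{2}}{2} \approx 0.70711 i$)
$Y = -98$ ($Y = 64 - 8 \left(\frac{9}{2}\right)^{2} = 64 - 162 = -98$)
$C Y = \frac{i \sqrt{2}}{2} \left(-98\right) = - 49 i \sqrt{2}$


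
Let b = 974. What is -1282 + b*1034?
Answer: 1005834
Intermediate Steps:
-1282 + b*1034 = -1282 + 974*1034 = -1282 + 1007116 = 1005834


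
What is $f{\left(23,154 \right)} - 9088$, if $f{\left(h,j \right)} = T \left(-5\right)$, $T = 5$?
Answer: $-9113$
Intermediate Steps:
$f{\left(h,j \right)} = -25$ ($f{\left(h,j \right)} = 5 \left(-5\right) = -25$)
$f{\left(23,154 \right)} - 9088 = -25 - 9088 = -9113$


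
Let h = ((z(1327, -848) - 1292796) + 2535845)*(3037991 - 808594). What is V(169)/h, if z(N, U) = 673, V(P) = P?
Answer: 169/2772750095634 ≈ 6.0950e-11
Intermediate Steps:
h = 2772750095634 (h = ((673 - 1292796) + 2535845)*(3037991 - 808594) = (-1292123 + 2535845)*2229397 = 1243722*2229397 = 2772750095634)
V(169)/h = 169/2772750095634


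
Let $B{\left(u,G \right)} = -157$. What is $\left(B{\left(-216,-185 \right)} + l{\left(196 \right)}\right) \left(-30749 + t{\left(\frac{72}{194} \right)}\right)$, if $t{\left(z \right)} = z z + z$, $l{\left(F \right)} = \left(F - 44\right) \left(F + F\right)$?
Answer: $- \frac{17192977087131}{9409} \approx -1.8273 \cdot 10^{9}$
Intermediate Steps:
$l{\left(F \right)} = 2 F \left(-44 + F\right)$ ($l{\left(F \right)} = \left(-44 + F\right) 2 F = 2 F \left(-44 + F\right)$)
$t{\left(z \right)} = z + z^{2}$ ($t{\left(z \right)} = z^{2} + z = z + z^{2}$)
$\left(B{\left(-216,-185 \right)} + l{\left(196 \right)}\right) \left(-30749 + t{\left(\frac{72}{194} \right)}\right) = \left(-157 + 2 \cdot 196 \left(-44 + 196\right)\right) \left(-30749 + \frac{72}{194} \left(1 + \frac{72}{194}\right)\right) = \left(-157 + 2 \cdot 196 \cdot 152\right) \left(-30749 + 72 \cdot \frac{1}{194} \left(1 + 72 \cdot \frac{1}{194}\right)\right) = \left(-157 + 59584\right) \left(-30749 + \frac{36 \left(1 + \frac{36}{97}\right)}{97}\right) = 59427 \left(-30749 + \frac{36}{97} \cdot \frac{133}{97}\right) = 59427 \left(-30749 + \frac{4788}{9409}\right) = 59427 \left(- \frac{289312553}{9409}\right) = - \frac{17192977087131}{9409}$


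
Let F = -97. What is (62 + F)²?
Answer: 1225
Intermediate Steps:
(62 + F)² = (62 - 97)² = (-35)² = 1225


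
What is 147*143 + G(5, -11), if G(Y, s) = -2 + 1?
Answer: 21020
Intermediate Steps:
G(Y, s) = -1
147*143 + G(5, -11) = 147*143 - 1 = 21021 - 1 = 21020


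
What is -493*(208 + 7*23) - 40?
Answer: -181957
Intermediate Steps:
-493*(208 + 7*23) - 40 = -493*(208 + 161) - 40 = -493*369 - 40 = -181917 - 40 = -181957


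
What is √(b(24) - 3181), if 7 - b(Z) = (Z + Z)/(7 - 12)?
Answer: 3*I*√8790/5 ≈ 56.253*I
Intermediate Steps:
b(Z) = 7 + 2*Z/5 (b(Z) = 7 - (Z + Z)/(7 - 12) = 7 - 2*Z/(-5) = 7 - 2*Z*(-1)/5 = 7 - (-2)*Z/5 = 7 + 2*Z/5)
√(b(24) - 3181) = √((7 + (⅖)*24) - 3181) = √((7 + 48/5) - 3181) = √(83/5 - 3181) = √(-15822/5) = 3*I*√8790/5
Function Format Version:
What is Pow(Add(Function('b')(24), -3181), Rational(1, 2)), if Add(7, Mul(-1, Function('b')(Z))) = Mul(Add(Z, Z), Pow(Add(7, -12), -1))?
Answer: Mul(Rational(3, 5), I, Pow(8790, Rational(1, 2))) ≈ Mul(56.253, I)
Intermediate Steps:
Function('b')(Z) = Add(7, Mul(Rational(2, 5), Z)) (Function('b')(Z) = Add(7, Mul(-1, Mul(Add(Z, Z), Pow(Add(7, -12), -1)))) = Add(7, Mul(-1, Mul(Mul(2, Z), Pow(-5, -1)))) = Add(7, Mul(-1, Mul(Mul(2, Z), Rational(-1, 5)))) = Add(7, Mul(-1, Mul(Rational(-2, 5), Z))) = Add(7, Mul(Rational(2, 5), Z)))
Pow(Add(Function('b')(24), -3181), Rational(1, 2)) = Pow(Add(Add(7, Mul(Rational(2, 5), 24)), -3181), Rational(1, 2)) = Pow(Add(Add(7, Rational(48, 5)), -3181), Rational(1, 2)) = Pow(Add(Rational(83, 5), -3181), Rational(1, 2)) = Pow(Rational(-15822, 5), Rational(1, 2)) = Mul(Rational(3, 5), I, Pow(8790, Rational(1, 2)))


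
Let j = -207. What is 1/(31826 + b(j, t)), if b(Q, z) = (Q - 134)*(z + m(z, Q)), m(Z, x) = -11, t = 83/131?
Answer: 131/4632284 ≈ 2.8280e-5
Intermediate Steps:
t = 83/131 (t = 83*(1/131) = 83/131 ≈ 0.63359)
b(Q, z) = (-134 + Q)*(-11 + z) (b(Q, z) = (Q - 134)*(z - 11) = (-134 + Q)*(-11 + z))
1/(31826 + b(j, t)) = 1/(31826 + (1474 - 134*83/131 - 11*(-207) - 207*83/131)) = 1/(31826 + (1474 - 11122/131 + 2277 - 17181/131)) = 1/(31826 + 463078/131) = 1/(4632284/131) = 131/4632284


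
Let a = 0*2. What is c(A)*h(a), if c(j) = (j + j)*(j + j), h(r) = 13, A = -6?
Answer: 1872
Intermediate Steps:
a = 0
c(j) = 4*j**2 (c(j) = (2*j)*(2*j) = 4*j**2)
c(A)*h(a) = (4*(-6)**2)*13 = (4*36)*13 = 144*13 = 1872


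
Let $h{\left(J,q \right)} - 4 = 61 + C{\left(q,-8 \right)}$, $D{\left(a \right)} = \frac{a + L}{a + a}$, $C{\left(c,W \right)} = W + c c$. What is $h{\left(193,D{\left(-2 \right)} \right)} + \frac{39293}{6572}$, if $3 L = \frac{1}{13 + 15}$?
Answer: $\frac{11727650555}{185488128} \approx 63.226$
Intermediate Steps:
$L = \frac{1}{84}$ ($L = \frac{1}{3 \left(13 + 15\right)} = \frac{1}{3 \cdot 28} = \frac{1}{3} \cdot \frac{1}{28} = \frac{1}{84} \approx 0.011905$)
$C{\left(c,W \right)} = W + c^{2}$
$D{\left(a \right)} = \frac{\frac{1}{84} + a}{2 a}$ ($D{\left(a \right)} = \frac{a + \frac{1}{84}}{a + a} = \frac{\frac{1}{84} + a}{2 a}$)
$h{\left(J,q \right)} = 57 + q^{2}$ ($h{\left(J,q \right)} = 4 + \left(61 + \left(-8 + q^{2}\right)\right) = 4 + \left(53 + q^{2}\right) = 57 + q^{2}$)
$h{\left(193,D{\left(-2 \right)} \right)} + \frac{39293}{6572} = \left(57 + \left(\frac{1 + 84 \left(-2\right)}{168 \left(-2\right)}\right)^{2}\right) + \frac{39293}{6572} = \left(57 + \left(\frac{1}{168} \left(- \frac{1}{2}\right) \left(1 - 168\right)\right)^{2}\right) + 39293 \cdot \frac{1}{6572} = \left(57 + \left(\frac{1}{168} \left(- \frac{1}{2}\right) \left(-167\right)\right)^{2}\right) + \frac{39293}{6572} = \left(57 + \left(\frac{167}{336}\right)^{2}\right) + \frac{39293}{6572} = \left(57 + \frac{27889}{112896}\right) + \frac{39293}{6572} = \frac{6462961}{112896} + \frac{39293}{6572} = \frac{11727650555}{185488128}$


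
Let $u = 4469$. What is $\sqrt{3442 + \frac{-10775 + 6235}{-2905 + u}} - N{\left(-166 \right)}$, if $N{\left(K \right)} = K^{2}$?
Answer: $-27556 + \frac{\sqrt{525772617}}{391} \approx -27497.0$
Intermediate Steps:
$\sqrt{3442 + \frac{-10775 + 6235}{-2905 + u}} - N{\left(-166 \right)} = \sqrt{3442 + \frac{-10775 + 6235}{-2905 + 4469}} - \left(-166\right)^{2} = \sqrt{3442 - \frac{4540}{1564}} - 27556 = \sqrt{3442 - \frac{1135}{391}} - 27556 = \sqrt{\frac{1344687}{391}} - 27556 = \frac{\sqrt{525772617}}{391} - 27556 = -27556 + \frac{\sqrt{525772617}}{391}$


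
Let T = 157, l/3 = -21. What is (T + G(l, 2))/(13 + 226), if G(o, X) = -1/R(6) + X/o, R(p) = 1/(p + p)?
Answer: 9133/15057 ≈ 0.60656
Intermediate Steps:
l = -63 (l = 3*(-21) = -63)
R(p) = 1/(2*p)
G(o, X) = -12 + X/o (G(o, X) = -1/((½)/6) + X/o = -1/((½)*(⅙)) + X/o = -1/1/12 + X/o = -1*12 + X/o = -12 + X/o)
(T + G(l, 2))/(13 + 226) = (157 + (-12 + 2/(-63)))/(13 + 226) = (157 + (-12 + 2*(-1/63)))/239 = (157 + (-12 - 2/63))*(1/239) = (157 - 758/63)*(1/239) = (9133/63)*(1/239) = 9133/15057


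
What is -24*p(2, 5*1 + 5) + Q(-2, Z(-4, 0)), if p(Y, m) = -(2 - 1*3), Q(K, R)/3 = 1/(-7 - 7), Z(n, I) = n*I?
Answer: -339/14 ≈ -24.214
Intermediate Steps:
Z(n, I) = I*n
Q(K, R) = -3/14 (Q(K, R) = 3/(-7 - 7) = 3/(-14) = 3*(-1/14) = -3/14)
p(Y, m) = 1 (p(Y, m) = -(2 - 3) = -1*(-1) = 1)
-24*p(2, 5*1 + 5) + Q(-2, Z(-4, 0)) = -24*1 - 3/14 = -24 - 3/14 = -339/14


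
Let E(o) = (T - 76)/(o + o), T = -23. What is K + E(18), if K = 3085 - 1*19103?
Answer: -64083/4 ≈ -16021.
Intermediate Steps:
K = -16018 (K = 3085 - 19103 = -16018)
E(o) = -99/(2*o) (E(o) = (-23 - 76)/(o + o) = -99*1/(2*o) = -99/(2*o))
K + E(18) = -16018 - 99/2/18 = -16018 - 99/2*1/18 = -16018 - 11/4 = -64083/4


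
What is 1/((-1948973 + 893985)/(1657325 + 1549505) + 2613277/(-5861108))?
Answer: -854344407620/661987894937 ≈ -1.2906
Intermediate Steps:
1/((-1948973 + 893985)/(1657325 + 1549505) + 2613277/(-5861108)) = 1/(-1054988/3206830 + 2613277*(-1/5861108)) = 1/(-1054988*1/3206830 - 2613277/5861108) = 1/(-47954/145765 - 2613277/5861108) = 1/(-661987894937/854344407620) = -854344407620/661987894937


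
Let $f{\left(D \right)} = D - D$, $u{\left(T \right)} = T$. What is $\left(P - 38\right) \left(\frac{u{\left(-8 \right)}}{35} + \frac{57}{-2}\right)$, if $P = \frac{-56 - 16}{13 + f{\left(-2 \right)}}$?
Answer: $\frac{569113}{455} \approx 1250.8$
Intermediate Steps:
$f{\left(D \right)} = 0$
$P = - \frac{72}{13}$ ($P = \frac{-56 - 16}{13 + 0} = - \frac{72}{13} \approx -5.5385$)
$\left(P - 38\right) \left(\frac{u{\left(-8 \right)}}{35} + \frac{57}{-2}\right) = \left(- \frac{72}{13} - 38\right) \left(- \frac{8}{35} + \frac{57}{-2}\right) = - \frac{566 \left(\left(-8\right) \frac{1}{35} + 57 \left(- \frac{1}{2}\right)\right)}{13} = - \frac{566 \left(- \frac{8}{35} - \frac{57}{2}\right)}{13} = \left(- \frac{566}{13}\right) \left(- \frac{2011}{70}\right) = \frac{569113}{455}$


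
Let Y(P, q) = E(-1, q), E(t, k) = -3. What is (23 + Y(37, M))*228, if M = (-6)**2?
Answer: 4560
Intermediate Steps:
M = 36
Y(P, q) = -3
(23 + Y(37, M))*228 = (23 - 3)*228 = 20*228 = 4560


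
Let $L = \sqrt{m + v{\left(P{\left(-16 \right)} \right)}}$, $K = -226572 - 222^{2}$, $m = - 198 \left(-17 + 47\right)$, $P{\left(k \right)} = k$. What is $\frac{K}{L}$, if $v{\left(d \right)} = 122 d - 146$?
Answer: $\frac{137928 i \sqrt{8038}}{4019} \approx 3076.9 i$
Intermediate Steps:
$m = -5940$ ($m = \left(-198\right) 30 = -5940$)
$v{\left(d \right)} = -146 + 122 d$
$K = -275856$ ($K = -226572 - 49284 = -275856$)
$L = i \sqrt{8038}$ ($L = \sqrt{-5940 + \left(-146 + 122 \left(-16\right)\right)} = \sqrt{-5940 - 2098} = \sqrt{-8038} = i \sqrt{8038} \approx 89.655 i$)
$\frac{K}{L} = - \frac{275856}{i \sqrt{8038}} = - 275856 \left(- \frac{i \sqrt{8038}}{8038}\right) = \frac{137928 i \sqrt{8038}}{4019}$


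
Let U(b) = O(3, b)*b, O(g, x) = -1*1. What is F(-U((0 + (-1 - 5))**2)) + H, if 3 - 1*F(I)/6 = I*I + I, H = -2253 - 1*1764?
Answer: -11991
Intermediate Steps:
O(g, x) = -1
U(b) = -b
H = -4017 (H = -2253 - 1764 = -4017)
F(I) = 18 - 6*I - 6*I**2 (F(I) = 18 - 6*(I*I + I) = 18 - 6*(I**2 + I) = 18 - 6*(I + I**2) = 18 + (-6*I - 6*I**2) = 18 - 6*I - 6*I**2)
F(-U((0 + (-1 - 5))**2)) + H = (18 - (-6)*(-(0 + (-1 - 5))**2) - 6*(0 + (-1 - 5))**4) - 4017 = (18 - (-6)*(-(0 - 6)**2) - 6*(0 - 6)**4) - 4017 = (18 - (-6)*(-1*(-6)**2) - 6*(-(-1)*(-6)**2)**2) - 4017 = (18 - (-6)*(-1*36) - 6*(-(-1)*36)**2) - 4017 = (18 - (-6)*(-36) - 6*(-1*(-36))**2) - 4017 = (18 - 6*36 - 6*36**2) - 4017 = (18 - 216 - 6*1296) - 4017 = (18 - 216 - 7776) - 4017 = -7974 - 4017 = -11991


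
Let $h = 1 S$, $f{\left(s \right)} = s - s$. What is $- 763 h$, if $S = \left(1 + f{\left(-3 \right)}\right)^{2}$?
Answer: $-763$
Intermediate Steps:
$f{\left(s \right)} = 0$
$S = 1$ ($S = \left(1 + 0\right)^{2} = 1^{2} = 1$)
$h = 1$ ($h = 1 \cdot 1 = 1$)
$- 763 h = \left(-763\right) 1 = -763$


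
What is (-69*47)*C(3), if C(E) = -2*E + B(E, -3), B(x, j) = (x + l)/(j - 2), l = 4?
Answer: 119991/5 ≈ 23998.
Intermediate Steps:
B(x, j) = (4 + x)/(-2 + j) (B(x, j) = (x + 4)/(j - 2) = (4 + x)/(-2 + j))
C(E) = -⅘ - 11*E/5 (C(E) = -2*E + (4 + E)/(-2 - 3) = -2*E + (4 + E)/(-5) = -2*E - (4 + E)/5 = -2*E + (-⅘ - E/5) = -⅘ - 11*E/5)
(-69*47)*C(3) = (-69*47)*(-⅘ - 11/5*3) = -3243*(-⅘ - 33/5) = -3243*(-37/5) = 119991/5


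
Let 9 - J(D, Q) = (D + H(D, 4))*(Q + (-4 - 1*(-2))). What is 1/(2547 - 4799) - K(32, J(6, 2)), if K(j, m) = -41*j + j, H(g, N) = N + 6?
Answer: 2882559/2252 ≈ 1280.0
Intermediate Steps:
H(g, N) = 6 + N
J(D, Q) = 9 - (-2 + Q)*(10 + D) (J(D, Q) = 9 - (D + (6 + 4))*(Q + (-4 - 1*(-2))) = 9 - (D + 10)*(Q + (-4 + 2)) = 9 - (10 + D)*(Q - 2) = 9 - (10 + D)*(-2 + Q) = 9 - (-2 + Q)*(10 + D))
K(j, m) = -40*j
1/(2547 - 4799) - K(32, J(6, 2)) = 1/(2547 - 4799) - (-40)*32 = 1/(-2252) - 1*(-1280) = -1/2252 + 1280 = 2882559/2252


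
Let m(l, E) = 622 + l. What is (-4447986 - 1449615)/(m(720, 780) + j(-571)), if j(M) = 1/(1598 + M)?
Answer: -6056836227/1378235 ≈ -4394.6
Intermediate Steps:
(-4447986 - 1449615)/(m(720, 780) + j(-571)) = (-4447986 - 1449615)/((622 + 720) + 1/(1598 - 571)) = -5897601/(1342 + 1/1027) = -5897601/1378235/1027 = -5897601*1027/1378235 = -6056836227/1378235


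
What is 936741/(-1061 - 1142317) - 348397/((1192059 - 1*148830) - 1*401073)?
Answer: -18516357753/13596797092 ≈ -1.3618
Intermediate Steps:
936741/(-1061 - 1142317) - 348397/((1192059 - 1*148830) - 1*401073) = 936741/(-1143378) - 348397/((1192059 - 148830) - 401073) = 936741*(-1/1143378) - 348397/(1043229 - 401073) = -312247/381126 - 348397/642156 = -18516357753/13596797092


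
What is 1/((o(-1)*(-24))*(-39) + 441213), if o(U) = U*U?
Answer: 1/442149 ≈ 2.2617e-6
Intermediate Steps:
o(U) = U²
1/((o(-1)*(-24))*(-39) + 441213) = 1/(((-1)²*(-24))*(-39) + 441213) = 1/((1*(-24))*(-39) + 441213) = 1/(-24*(-39) + 441213) = 1/(936 + 441213) = 1/442149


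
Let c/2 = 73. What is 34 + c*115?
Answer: 16824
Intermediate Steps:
c = 146 (c = 2*73 = 146)
34 + c*115 = 34 + 146*115 = 34 + 16790 = 16824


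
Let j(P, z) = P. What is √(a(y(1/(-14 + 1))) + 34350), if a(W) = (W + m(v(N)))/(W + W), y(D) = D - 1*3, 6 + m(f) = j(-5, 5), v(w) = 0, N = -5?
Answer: √13740915/20 ≈ 185.34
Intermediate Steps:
m(f) = -11 (m(f) = -6 - 5 = -11)
y(D) = -3 + D (y(D) = D - 3 = -3 + D)
a(W) = (-11 + W)/(2*W) (a(W) = (W - 11)/(W + W) = (-11 + W)/((2*W)) = (-11 + W)*(1/(2*W)) = (-11 + W)/(2*W))
√(a(y(1/(-14 + 1))) + 34350) = √((-11 + (-3 + 1/(-14 + 1)))/(2*(-3 + 1/(-14 + 1))) + 34350) = √((-11 + (-3 + 1/(-13)))/(2*(-3 + 1/(-13))) + 34350) = √((-11 + (-3 - 1/13))/(2*(-3 - 1/13)) + 34350) = √((-11 - 40/13)/(2*(-40/13)) + 34350) = √((½)*(-13/40)*(-183/13) + 34350) = √(183/80 + 34350) = √(2748183/80) = √13740915/20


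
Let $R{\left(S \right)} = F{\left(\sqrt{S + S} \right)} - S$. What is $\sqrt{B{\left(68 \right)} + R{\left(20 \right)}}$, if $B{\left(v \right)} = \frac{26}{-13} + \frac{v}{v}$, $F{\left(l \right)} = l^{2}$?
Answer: $\sqrt{19} \approx 4.3589$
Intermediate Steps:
$R{\left(S \right)} = S$ ($R{\left(S \right)} = \left(\sqrt{S + S}\right)^{2} - S = \left(\sqrt{2 S}\right)^{2} - S = \left(\sqrt{2} \sqrt{S}\right)^{2} - S = 2 S - S = S$)
$B{\left(v \right)} = -1$ ($B{\left(v \right)} = 26 \left(- \frac{1}{13}\right) + 1 = -2 + 1 = -1$)
$\sqrt{B{\left(68 \right)} + R{\left(20 \right)}} = \sqrt{-1 + 20} = \sqrt{19}$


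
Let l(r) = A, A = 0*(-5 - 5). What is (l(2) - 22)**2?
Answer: 484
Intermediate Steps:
A = 0 (A = 0*(-10) = 0)
l(r) = 0
(l(2) - 22)**2 = (0 - 22)**2 = (-22)**2 = 484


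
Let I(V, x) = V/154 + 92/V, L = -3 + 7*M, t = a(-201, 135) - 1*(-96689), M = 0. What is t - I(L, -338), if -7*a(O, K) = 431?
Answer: 44656049/462 ≈ 96658.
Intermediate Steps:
a(O, K) = -431/7 (a(O, K) = -1/7*431 = -431/7)
t = 676392/7 (t = -431/7 - 1*(-96689) = -431/7 + 96689 = 676392/7 ≈ 96627.)
L = -3 (L = -3 + 7*0 = -3 + 0 = -3)
I(V, x) = 92/V + V/154 (I(V, x) = V*(1/154) + 92/V = V/154 + 92/V = 92/V + V/154)
t - I(L, -338) = 676392/7 - (92/(-3) + (1/154)*(-3)) = 676392/7 - (92*(-1/3) - 3/154) = 676392/7 - (-92/3 - 3/154) = 676392/7 - 1*(-14177/462) = 676392/7 + 14177/462 = 44656049/462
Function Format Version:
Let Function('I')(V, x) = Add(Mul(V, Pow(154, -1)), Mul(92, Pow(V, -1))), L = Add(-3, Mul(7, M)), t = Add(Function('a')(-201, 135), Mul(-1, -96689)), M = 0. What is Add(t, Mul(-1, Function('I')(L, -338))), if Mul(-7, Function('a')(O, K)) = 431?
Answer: Rational(44656049, 462) ≈ 96658.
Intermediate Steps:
Function('a')(O, K) = Rational(-431, 7) (Function('a')(O, K) = Mul(Rational(-1, 7), 431) = Rational(-431, 7))
t = Rational(676392, 7) (t = Add(Rational(-431, 7), Mul(-1, -96689)) = Add(Rational(-431, 7), 96689) = Rational(676392, 7) ≈ 96627.)
L = -3 (L = Add(-3, Mul(7, 0)) = Add(-3, 0) = -3)
Function('I')(V, x) = Add(Mul(92, Pow(V, -1)), Mul(Rational(1, 154), V)) (Function('I')(V, x) = Add(Mul(V, Rational(1, 154)), Mul(92, Pow(V, -1))) = Add(Mul(Rational(1, 154), V), Mul(92, Pow(V, -1))) = Add(Mul(92, Pow(V, -1)), Mul(Rational(1, 154), V)))
Add(t, Mul(-1, Function('I')(L, -338))) = Add(Rational(676392, 7), Mul(-1, Add(Mul(92, Pow(-3, -1)), Mul(Rational(1, 154), -3)))) = Add(Rational(676392, 7), Mul(-1, Add(Mul(92, Rational(-1, 3)), Rational(-3, 154)))) = Add(Rational(676392, 7), Mul(-1, Add(Rational(-92, 3), Rational(-3, 154)))) = Add(Rational(676392, 7), Mul(-1, Rational(-14177, 462))) = Add(Rational(676392, 7), Rational(14177, 462)) = Rational(44656049, 462)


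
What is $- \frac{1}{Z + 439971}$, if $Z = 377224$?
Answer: $- \frac{1}{817195} \approx -1.2237 \cdot 10^{-6}$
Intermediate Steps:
$- \frac{1}{Z + 439971} = - \frac{1}{377224 + 439971} = - \frac{1}{817195}$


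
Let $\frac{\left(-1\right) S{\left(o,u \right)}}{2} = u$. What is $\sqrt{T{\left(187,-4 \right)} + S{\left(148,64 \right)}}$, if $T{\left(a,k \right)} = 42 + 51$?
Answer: $i \sqrt{35} \approx 5.9161 i$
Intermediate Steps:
$T{\left(a,k \right)} = 93$
$S{\left(o,u \right)} = - 2 u$
$\sqrt{T{\left(187,-4 \right)} + S{\left(148,64 \right)}} = \sqrt{93 - 128} = \sqrt{-35} = i \sqrt{35}$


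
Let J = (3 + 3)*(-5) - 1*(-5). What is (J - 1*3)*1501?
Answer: -42028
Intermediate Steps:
J = -25 (J = 6*(-5) + 5 = -30 + 5 = -25)
(J - 1*3)*1501 = (-25 - 1*3)*1501 = (-25 - 3)*1501 = -28*1501 = -42028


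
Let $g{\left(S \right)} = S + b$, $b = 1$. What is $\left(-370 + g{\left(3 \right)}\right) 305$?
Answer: $-111630$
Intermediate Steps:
$g{\left(S \right)} = 1 + S$ ($g{\left(S \right)} = S + 1 = 1 + S$)
$\left(-370 + g{\left(3 \right)}\right) 305 = \left(-370 + \left(1 + 3\right)\right) 305 = \left(-370 + 4\right) 305 = \left(-366\right) 305 = -111630$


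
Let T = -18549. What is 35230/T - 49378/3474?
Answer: -57683419/3579957 ≈ -16.113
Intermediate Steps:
35230/T - 49378/3474 = 35230/(-18549) - 49378/3474 = 35230*(-1/18549) - 49378*1/3474 = -35230/18549 - 24689/1737 = -57683419/3579957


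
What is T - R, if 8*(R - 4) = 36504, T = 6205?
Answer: 1638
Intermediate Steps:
R = 4567 (R = 4 + (⅛)*36504 = 4 + 4563 = 4567)
T - R = 6205 - 1*4567 = 6205 - 4567 = 1638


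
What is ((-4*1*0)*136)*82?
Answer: 0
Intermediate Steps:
((-4*1*0)*136)*82 = (-4*0*136)*82 = (0*136)*82 = 0*82 = 0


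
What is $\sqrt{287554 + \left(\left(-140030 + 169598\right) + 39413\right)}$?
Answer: $3 \sqrt{39615} \approx 597.11$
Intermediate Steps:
$\sqrt{287554 + \left(\left(-140030 + 169598\right) + 39413\right)} = \sqrt{287554 + \left(29568 + 39413\right)} = \sqrt{287554 + 68981} = \sqrt{356535} = 3 \sqrt{39615}$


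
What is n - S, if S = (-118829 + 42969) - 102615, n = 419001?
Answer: 597476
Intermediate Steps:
S = -178475 (S = -75860 - 102615 = -178475)
n - S = 419001 - 1*(-178475) = 419001 + 178475 = 597476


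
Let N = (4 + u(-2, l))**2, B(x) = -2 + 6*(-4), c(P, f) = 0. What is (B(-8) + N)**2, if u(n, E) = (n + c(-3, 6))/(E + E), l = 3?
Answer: 12769/81 ≈ 157.64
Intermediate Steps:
u(n, E) = n/(2*E) (u(n, E) = (n + 0)/(E + E) = n/((2*E)) = n*(1/(2*E)) = n/(2*E))
B(x) = -26 (B(x) = -2 - 24 = -26)
N = 121/9 (N = (4 + (1/2)*(-2)/3)**2 = (4 + (1/2)*(-2)*(1/3))**2 = (4 - 1/3)**2 = (11/3)**2 = 121/9 ≈ 13.444)
(B(-8) + N)**2 = (-26 + 121/9)**2 = (-113/9)**2 = 12769/81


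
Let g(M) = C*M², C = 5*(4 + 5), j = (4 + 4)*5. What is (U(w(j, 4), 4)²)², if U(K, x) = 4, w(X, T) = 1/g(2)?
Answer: 256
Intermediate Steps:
j = 40 (j = 8*5 = 40)
C = 45 (C = 5*9 = 45)
g(M) = 45*M²
w(X, T) = 1/180 (w(X, T) = 1/(45*2²) = 1/(45*4) = 1/180)
(U(w(j, 4), 4)²)² = (4²)² = 16² = 256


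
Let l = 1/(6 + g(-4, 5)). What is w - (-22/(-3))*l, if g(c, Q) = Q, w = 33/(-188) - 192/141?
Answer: -1243/564 ≈ -2.2039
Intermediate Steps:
w = -289/188 (w = 33*(-1/188) - 192*1/141 = -33/188 - 64/47 = -289/188 ≈ -1.5372)
l = 1/11 (l = 1/(6 + 5) = 1/11 ≈ 0.090909)
w - (-22/(-3))*l = -289/188 - (-22/(-3))/11 = -289/188 - (-22*(-1/3))/11 = -289/188 - 22/(3*11) = -289/188 - 1*2/3 = -289/188 - 2/3 = -1243/564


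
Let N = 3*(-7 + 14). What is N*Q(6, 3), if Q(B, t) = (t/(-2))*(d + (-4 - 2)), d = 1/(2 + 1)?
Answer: 357/2 ≈ 178.50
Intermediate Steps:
d = ⅓ (d = 1/3 = ⅓ ≈ 0.33333)
Q(B, t) = 17*t/6 (Q(B, t) = (t/(-2))*(⅓ + (-4 - 2)) = (t*(-½))*(⅓ - 6) = -t/2*(-17/3) = 17*t/6)
N = 21 (N = 3*7 = 21)
N*Q(6, 3) = 21*((17/6)*3) = 21*(17/2) = 357/2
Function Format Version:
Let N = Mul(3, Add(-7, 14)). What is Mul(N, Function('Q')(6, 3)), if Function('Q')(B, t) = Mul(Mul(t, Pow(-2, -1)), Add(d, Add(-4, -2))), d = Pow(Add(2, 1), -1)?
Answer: Rational(357, 2) ≈ 178.50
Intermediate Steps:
d = Rational(1, 3) (d = Pow(3, -1) = Rational(1, 3) ≈ 0.33333)
Function('Q')(B, t) = Mul(Rational(17, 6), t) (Function('Q')(B, t) = Mul(Mul(t, Pow(-2, -1)), Add(Rational(1, 3), Add(-4, -2))) = Mul(Mul(t, Rational(-1, 2)), Add(Rational(1, 3), -6)) = Mul(Mul(Rational(-1, 2), t), Rational(-17, 3)) = Mul(Rational(17, 6), t))
N = 21 (N = Mul(3, 7) = 21)
Mul(N, Function('Q')(6, 3)) = Mul(21, Mul(Rational(17, 6), 3)) = Mul(21, Rational(17, 2)) = Rational(357, 2)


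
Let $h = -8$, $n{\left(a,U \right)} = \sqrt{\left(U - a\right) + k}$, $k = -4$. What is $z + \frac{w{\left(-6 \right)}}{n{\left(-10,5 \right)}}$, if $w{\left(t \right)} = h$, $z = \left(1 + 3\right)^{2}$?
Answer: $16 - \frac{8 \sqrt{11}}{11} \approx 13.588$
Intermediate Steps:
$n{\left(a,U \right)} = \sqrt{-4 + U - a}$ ($n{\left(a,U \right)} = \sqrt{\left(U - a\right) - 4} = \sqrt{-4 + U - a}$)
$z = 16$ ($z = 4^{2} = 16$)
$w{\left(t \right)} = -8$
$z + \frac{w{\left(-6 \right)}}{n{\left(-10,5 \right)}} = 16 - \frac{8}{\sqrt{-4 + 5 - -10}} = 16 - \frac{8}{\sqrt{-4 + 5 + 10}} = 16 - \frac{8}{\sqrt{11}} = 16 - 8 \frac{\sqrt{11}}{11} = 16 - \frac{8 \sqrt{11}}{11}$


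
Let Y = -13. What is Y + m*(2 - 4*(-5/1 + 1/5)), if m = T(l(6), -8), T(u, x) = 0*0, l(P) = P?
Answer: -13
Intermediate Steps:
T(u, x) = 0
m = 0
Y + m*(2 - 4*(-5/1 + 1/5)) = -13 + 0*(2 - 4*(-5/1 + 1/5)) = -13 + 0*(2 - 4*(-5*1 + 1*(⅕))) = -13 + 0*(2 - 4*(-5 + ⅕)) = -13 + 0*(2 - 4*(-24/5)) = -13 + 0*(2 + 96/5) = -13 + 0*(106/5) = -13 + 0 = -13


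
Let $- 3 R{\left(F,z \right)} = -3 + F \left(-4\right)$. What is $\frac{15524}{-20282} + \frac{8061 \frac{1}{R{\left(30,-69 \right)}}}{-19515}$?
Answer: $- \frac{2097413077}{2704655405} \approx -0.77548$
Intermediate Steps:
$R{\left(F,z \right)} = 1 + \frac{4 F}{3}$ ($R{\left(F,z \right)} = - \frac{-3 + F \left(-4\right)}{3} = - \frac{-3 - 4 F}{3} = 1 + \frac{4 F}{3}$)
$\frac{15524}{-20282} + \frac{8061 \frac{1}{R{\left(30,-69 \right)}}}{-19515} = \frac{15524}{-20282} + \frac{8061 \frac{1}{1 + \frac{4}{3} \cdot 30}}{-19515} = 15524 \left(- \frac{1}{20282}\right) + \frac{8061}{1 + 40} \left(- \frac{1}{19515}\right) = - \frac{7762}{10141} + \frac{8061}{41} \left(- \frac{1}{19515}\right) = - \frac{7762}{10141} - \frac{2687}{266705} = - \frac{2097413077}{2704655405}$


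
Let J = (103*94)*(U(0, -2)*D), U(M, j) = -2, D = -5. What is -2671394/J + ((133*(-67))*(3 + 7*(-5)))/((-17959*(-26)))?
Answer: -304939067339/11302137470 ≈ -26.981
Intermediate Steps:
J = 96820 (J = (103*94)*(-2*(-5)) = 9682*10 = 96820)
-2671394/J + ((133*(-67))*(3 + 7*(-5)))/((-17959*(-26))) = -2671394/96820 + ((133*(-67))*(3 + 7*(-5)))/((-17959*(-26))) = -2671394*1/96820 - 8911*(3 - 35)/466934 = -1335697/48410 - 8911*(-32)*(1/466934) = -1335697/48410 + 285152*(1/466934) = -1335697/48410 + 142576/233467 = -304939067339/11302137470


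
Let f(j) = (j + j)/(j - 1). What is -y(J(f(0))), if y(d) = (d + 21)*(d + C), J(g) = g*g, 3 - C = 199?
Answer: 4116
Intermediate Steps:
C = -196 (C = 3 - 1*199 = 3 - 199 = -196)
f(j) = 2*j/(-1 + j) (f(j) = (2*j)/(-1 + j) = 2*j/(-1 + j))
J(g) = g**2
y(d) = (-196 + d)*(21 + d) (y(d) = (d + 21)*(d - 196) = (21 + d)*(-196 + d) = (-196 + d)*(21 + d))
-y(J(f(0))) = -(-4116 + ((2*0/(-1 + 0))**2)**2 - 175*(2*0/(-1 + 0))**2) = -(-4116 + ((2*0/(-1))**2)**2 - 175*(2*0/(-1))**2) = -(-4116 + ((2*0*(-1))**2)**2 - 175*(2*0*(-1))**2) = -(-4116 + (0**2)**2 - 175*0**2) = -(-4116 + 0**2 - 175*0) = -(-4116 + 0 + 0) = -1*(-4116) = 4116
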